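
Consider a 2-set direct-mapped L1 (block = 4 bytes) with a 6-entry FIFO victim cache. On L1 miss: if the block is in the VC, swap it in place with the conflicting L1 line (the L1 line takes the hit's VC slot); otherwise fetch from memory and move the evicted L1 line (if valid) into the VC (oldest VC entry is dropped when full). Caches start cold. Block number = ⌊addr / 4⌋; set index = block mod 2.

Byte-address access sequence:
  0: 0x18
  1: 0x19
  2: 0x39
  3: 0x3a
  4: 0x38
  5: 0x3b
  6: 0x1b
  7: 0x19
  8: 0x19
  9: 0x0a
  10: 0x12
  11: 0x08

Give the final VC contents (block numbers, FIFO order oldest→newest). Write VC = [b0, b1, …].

VC = [14, 6, 4]

#0 0x18→b6/s0 MISS; vc=[]
#1 0x19→b6/s0 L1-HIT; vc=[]
#2 0x39→b14/s0 MISS; vc=[6]
#3 0x3a→b14/s0 L1-HIT; vc=[6]
#4 0x38→b14/s0 L1-HIT; vc=[6]
#5 0x3b→b14/s0 L1-HIT; vc=[6]
#6 0x1b→b6/s0 VC-HIT; vc=[14]
#7 0x19→b6/s0 L1-HIT; vc=[14]
#8 0x19→b6/s0 L1-HIT; vc=[14]
#9 0xa→b2/s0 MISS; vc=[14,6]
#10 0x12→b4/s0 MISS; vc=[14,6,2]
#11 0x8→b2/s0 VC-HIT; vc=[14,6,4]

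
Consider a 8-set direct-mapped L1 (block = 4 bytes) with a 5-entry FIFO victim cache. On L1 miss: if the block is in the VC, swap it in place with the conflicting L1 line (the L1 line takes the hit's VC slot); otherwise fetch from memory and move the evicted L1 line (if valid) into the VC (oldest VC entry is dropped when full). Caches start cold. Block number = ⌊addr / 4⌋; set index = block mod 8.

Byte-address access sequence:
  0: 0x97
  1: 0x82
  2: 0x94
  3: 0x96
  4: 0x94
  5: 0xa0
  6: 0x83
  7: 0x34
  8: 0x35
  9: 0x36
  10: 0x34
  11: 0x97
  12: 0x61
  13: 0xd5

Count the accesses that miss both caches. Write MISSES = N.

0: 0x97 (blk 37, set 5) → MISS  vc=[]
1: 0x82 (blk 32, set 0) → MISS  vc=[]
2: 0x94 (blk 37, set 5) → L1-HIT  vc=[]
3: 0x96 (blk 37, set 5) → L1-HIT  vc=[]
4: 0x94 (blk 37, set 5) → L1-HIT  vc=[]
5: 0xa0 (blk 40, set 0) → MISS  vc=[32]
6: 0x83 (blk 32, set 0) → VC-HIT  vc=[40]
7: 0x34 (blk 13, set 5) → MISS  vc=[40, 37]
8: 0x35 (blk 13, set 5) → L1-HIT  vc=[40, 37]
9: 0x36 (blk 13, set 5) → L1-HIT  vc=[40, 37]
10: 0x34 (blk 13, set 5) → L1-HIT  vc=[40, 37]
11: 0x97 (blk 37, set 5) → VC-HIT  vc=[40, 13]
12: 0x61 (blk 24, set 0) → MISS  vc=[40, 13, 32]
13: 0xd5 (blk 53, set 5) → MISS  vc=[40, 13, 32, 37]

MISSES = 6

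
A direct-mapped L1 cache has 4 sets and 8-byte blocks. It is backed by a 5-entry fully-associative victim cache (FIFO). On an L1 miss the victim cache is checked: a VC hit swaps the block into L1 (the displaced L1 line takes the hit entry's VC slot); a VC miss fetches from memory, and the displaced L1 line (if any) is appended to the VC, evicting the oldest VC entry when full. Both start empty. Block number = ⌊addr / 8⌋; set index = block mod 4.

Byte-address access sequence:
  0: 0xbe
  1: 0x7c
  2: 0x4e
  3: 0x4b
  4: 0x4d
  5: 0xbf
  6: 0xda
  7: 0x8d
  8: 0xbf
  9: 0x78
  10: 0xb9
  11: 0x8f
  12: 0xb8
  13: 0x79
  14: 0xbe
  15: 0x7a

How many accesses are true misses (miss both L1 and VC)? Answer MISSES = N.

MISSES = 5

  [0] addr=0xbe blk=23 s=3: MISS | VC []
  [1] addr=0x7c blk=15 s=3: MISS | VC [23]
  [2] addr=0x4e blk=9 s=1: MISS | VC [23]
  [3] addr=0x4b blk=9 s=1: L1-HIT | VC [23]
  [4] addr=0x4d blk=9 s=1: L1-HIT | VC [23]
  [5] addr=0xbf blk=23 s=3: VC-HIT | VC [15]
  [6] addr=0xda blk=27 s=3: MISS | VC [15, 23]
  [7] addr=0x8d blk=17 s=1: MISS | VC [15, 23, 9]
  [8] addr=0xbf blk=23 s=3: VC-HIT | VC [15, 27, 9]
  [9] addr=0x78 blk=15 s=3: VC-HIT | VC [23, 27, 9]
  [10] addr=0xb9 blk=23 s=3: VC-HIT | VC [15, 27, 9]
  [11] addr=0x8f blk=17 s=1: L1-HIT | VC [15, 27, 9]
  [12] addr=0xb8 blk=23 s=3: L1-HIT | VC [15, 27, 9]
  [13] addr=0x79 blk=15 s=3: VC-HIT | VC [23, 27, 9]
  [14] addr=0xbe blk=23 s=3: VC-HIT | VC [15, 27, 9]
  [15] addr=0x7a blk=15 s=3: VC-HIT | VC [23, 27, 9]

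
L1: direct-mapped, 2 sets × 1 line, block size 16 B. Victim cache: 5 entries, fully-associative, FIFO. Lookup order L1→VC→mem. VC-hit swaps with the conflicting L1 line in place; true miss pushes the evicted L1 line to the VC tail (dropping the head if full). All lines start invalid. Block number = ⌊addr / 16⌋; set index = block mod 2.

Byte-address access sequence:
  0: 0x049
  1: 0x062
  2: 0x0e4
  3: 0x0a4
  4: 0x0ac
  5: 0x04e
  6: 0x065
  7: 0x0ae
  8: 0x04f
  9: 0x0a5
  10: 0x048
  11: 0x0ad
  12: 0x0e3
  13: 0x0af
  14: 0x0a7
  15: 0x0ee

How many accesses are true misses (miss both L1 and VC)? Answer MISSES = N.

MISSES = 4

#0 0x49→b4/s0 MISS; vc=[]
#1 0x62→b6/s0 MISS; vc=[4]
#2 0xe4→b14/s0 MISS; vc=[4,6]
#3 0xa4→b10/s0 MISS; vc=[4,6,14]
#4 0xac→b10/s0 L1-HIT; vc=[4,6,14]
#5 0x4e→b4/s0 VC-HIT; vc=[10,6,14]
#6 0x65→b6/s0 VC-HIT; vc=[10,4,14]
#7 0xae→b10/s0 VC-HIT; vc=[6,4,14]
#8 0x4f→b4/s0 VC-HIT; vc=[6,10,14]
#9 0xa5→b10/s0 VC-HIT; vc=[6,4,14]
#10 0x48→b4/s0 VC-HIT; vc=[6,10,14]
#11 0xad→b10/s0 VC-HIT; vc=[6,4,14]
#12 0xe3→b14/s0 VC-HIT; vc=[6,4,10]
#13 0xaf→b10/s0 VC-HIT; vc=[6,4,14]
#14 0xa7→b10/s0 L1-HIT; vc=[6,4,14]
#15 0xee→b14/s0 VC-HIT; vc=[6,4,10]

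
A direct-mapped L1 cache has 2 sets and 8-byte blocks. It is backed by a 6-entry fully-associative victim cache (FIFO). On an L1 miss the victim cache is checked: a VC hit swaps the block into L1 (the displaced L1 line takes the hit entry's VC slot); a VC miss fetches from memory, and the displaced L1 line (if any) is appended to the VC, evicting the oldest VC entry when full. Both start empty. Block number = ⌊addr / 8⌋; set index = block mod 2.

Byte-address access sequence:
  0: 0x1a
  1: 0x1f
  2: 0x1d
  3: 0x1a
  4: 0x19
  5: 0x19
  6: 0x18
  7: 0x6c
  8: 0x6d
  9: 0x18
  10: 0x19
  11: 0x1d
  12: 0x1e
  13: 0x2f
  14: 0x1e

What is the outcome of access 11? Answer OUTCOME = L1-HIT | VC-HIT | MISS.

OUTCOME = L1-HIT

  [0] addr=0x1a blk=3 s=1: MISS | VC []
  [1] addr=0x1f blk=3 s=1: L1-HIT | VC []
  [2] addr=0x1d blk=3 s=1: L1-HIT | VC []
  [3] addr=0x1a blk=3 s=1: L1-HIT | VC []
  [4] addr=0x19 blk=3 s=1: L1-HIT | VC []
  [5] addr=0x19 blk=3 s=1: L1-HIT | VC []
  [6] addr=0x18 blk=3 s=1: L1-HIT | VC []
  [7] addr=0x6c blk=13 s=1: MISS | VC [3]
  [8] addr=0x6d blk=13 s=1: L1-HIT | VC [3]
  [9] addr=0x18 blk=3 s=1: VC-HIT | VC [13]
  [10] addr=0x19 blk=3 s=1: L1-HIT | VC [13]
  [11] addr=0x1d blk=3 s=1: L1-HIT | VC [13]
  [12] addr=0x1e blk=3 s=1: L1-HIT | VC [13]
  [13] addr=0x2f blk=5 s=1: MISS | VC [13, 3]
  [14] addr=0x1e blk=3 s=1: VC-HIT | VC [13, 5]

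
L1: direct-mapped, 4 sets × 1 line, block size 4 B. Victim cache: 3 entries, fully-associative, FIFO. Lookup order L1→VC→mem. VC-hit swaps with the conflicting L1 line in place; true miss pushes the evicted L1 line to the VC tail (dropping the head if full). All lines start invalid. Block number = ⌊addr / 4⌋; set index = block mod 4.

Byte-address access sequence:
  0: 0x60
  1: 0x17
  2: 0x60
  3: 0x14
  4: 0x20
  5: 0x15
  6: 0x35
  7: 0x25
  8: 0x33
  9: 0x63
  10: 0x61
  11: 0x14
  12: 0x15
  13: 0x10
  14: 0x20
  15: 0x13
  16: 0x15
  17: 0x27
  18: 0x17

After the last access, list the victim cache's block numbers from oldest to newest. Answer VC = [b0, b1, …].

VC = [9, 24, 8]

#0 0x60→b24/s0 MISS; vc=[]
#1 0x17→b5/s1 MISS; vc=[]
#2 0x60→b24/s0 L1-HIT; vc=[]
#3 0x14→b5/s1 L1-HIT; vc=[]
#4 0x20→b8/s0 MISS; vc=[24]
#5 0x15→b5/s1 L1-HIT; vc=[24]
#6 0x35→b13/s1 MISS; vc=[24,5]
#7 0x25→b9/s1 MISS; vc=[24,5,13]
#8 0x33→b12/s0 MISS; vc=[5,13,8]
#9 0x63→b24/s0 MISS; vc=[13,8,12]
#10 0x61→b24/s0 L1-HIT; vc=[13,8,12]
#11 0x14→b5/s1 MISS; vc=[8,12,9]
#12 0x15→b5/s1 L1-HIT; vc=[8,12,9]
#13 0x10→b4/s0 MISS; vc=[12,9,24]
#14 0x20→b8/s0 MISS; vc=[9,24,4]
#15 0x13→b4/s0 VC-HIT; vc=[9,24,8]
#16 0x15→b5/s1 L1-HIT; vc=[9,24,8]
#17 0x27→b9/s1 VC-HIT; vc=[5,24,8]
#18 0x17→b5/s1 VC-HIT; vc=[9,24,8]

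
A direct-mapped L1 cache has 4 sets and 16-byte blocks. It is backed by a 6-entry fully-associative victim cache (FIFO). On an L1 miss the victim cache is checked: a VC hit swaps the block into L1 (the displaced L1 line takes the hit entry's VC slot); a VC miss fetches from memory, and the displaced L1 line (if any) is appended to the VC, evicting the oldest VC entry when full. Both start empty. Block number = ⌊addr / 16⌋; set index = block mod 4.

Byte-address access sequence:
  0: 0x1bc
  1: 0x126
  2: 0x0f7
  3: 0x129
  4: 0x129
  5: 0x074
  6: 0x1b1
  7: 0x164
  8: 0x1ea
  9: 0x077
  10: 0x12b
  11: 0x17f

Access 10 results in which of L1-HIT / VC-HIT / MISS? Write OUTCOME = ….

OUTCOME = VC-HIT

  [0] addr=0x1bc blk=27 s=3: MISS | VC []
  [1] addr=0x126 blk=18 s=2: MISS | VC []
  [2] addr=0xf7 blk=15 s=3: MISS | VC [27]
  [3] addr=0x129 blk=18 s=2: L1-HIT | VC [27]
  [4] addr=0x129 blk=18 s=2: L1-HIT | VC [27]
  [5] addr=0x74 blk=7 s=3: MISS | VC [27, 15]
  [6] addr=0x1b1 blk=27 s=3: VC-HIT | VC [7, 15]
  [7] addr=0x164 blk=22 s=2: MISS | VC [7, 15, 18]
  [8] addr=0x1ea blk=30 s=2: MISS | VC [7, 15, 18, 22]
  [9] addr=0x77 blk=7 s=3: VC-HIT | VC [27, 15, 18, 22]
  [10] addr=0x12b blk=18 s=2: VC-HIT | VC [27, 15, 30, 22]
  [11] addr=0x17f blk=23 s=3: MISS | VC [27, 15, 30, 22, 7]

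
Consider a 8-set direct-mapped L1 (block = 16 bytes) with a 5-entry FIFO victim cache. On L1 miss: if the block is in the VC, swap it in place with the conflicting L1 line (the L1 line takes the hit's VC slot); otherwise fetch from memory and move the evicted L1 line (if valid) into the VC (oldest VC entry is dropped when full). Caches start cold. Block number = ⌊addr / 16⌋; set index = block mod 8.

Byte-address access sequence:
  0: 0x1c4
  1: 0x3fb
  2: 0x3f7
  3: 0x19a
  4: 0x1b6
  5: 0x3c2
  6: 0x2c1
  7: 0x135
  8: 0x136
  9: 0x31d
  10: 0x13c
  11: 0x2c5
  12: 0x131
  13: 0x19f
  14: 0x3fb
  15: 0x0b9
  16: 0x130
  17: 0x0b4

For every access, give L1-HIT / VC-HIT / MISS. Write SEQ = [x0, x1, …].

#0 0x1c4→b28/s4 MISS; vc=[]
#1 0x3fb→b63/s7 MISS; vc=[]
#2 0x3f7→b63/s7 L1-HIT; vc=[]
#3 0x19a→b25/s1 MISS; vc=[]
#4 0x1b6→b27/s3 MISS; vc=[]
#5 0x3c2→b60/s4 MISS; vc=[28]
#6 0x2c1→b44/s4 MISS; vc=[28,60]
#7 0x135→b19/s3 MISS; vc=[28,60,27]
#8 0x136→b19/s3 L1-HIT; vc=[28,60,27]
#9 0x31d→b49/s1 MISS; vc=[28,60,27,25]
#10 0x13c→b19/s3 L1-HIT; vc=[28,60,27,25]
#11 0x2c5→b44/s4 L1-HIT; vc=[28,60,27,25]
#12 0x131→b19/s3 L1-HIT; vc=[28,60,27,25]
#13 0x19f→b25/s1 VC-HIT; vc=[28,60,27,49]
#14 0x3fb→b63/s7 L1-HIT; vc=[28,60,27,49]
#15 0xb9→b11/s3 MISS; vc=[28,60,27,49,19]
#16 0x130→b19/s3 VC-HIT; vc=[28,60,27,49,11]
#17 0xb4→b11/s3 VC-HIT; vc=[28,60,27,49,19]

SEQ = [MISS, MISS, L1-HIT, MISS, MISS, MISS, MISS, MISS, L1-HIT, MISS, L1-HIT, L1-HIT, L1-HIT, VC-HIT, L1-HIT, MISS, VC-HIT, VC-HIT]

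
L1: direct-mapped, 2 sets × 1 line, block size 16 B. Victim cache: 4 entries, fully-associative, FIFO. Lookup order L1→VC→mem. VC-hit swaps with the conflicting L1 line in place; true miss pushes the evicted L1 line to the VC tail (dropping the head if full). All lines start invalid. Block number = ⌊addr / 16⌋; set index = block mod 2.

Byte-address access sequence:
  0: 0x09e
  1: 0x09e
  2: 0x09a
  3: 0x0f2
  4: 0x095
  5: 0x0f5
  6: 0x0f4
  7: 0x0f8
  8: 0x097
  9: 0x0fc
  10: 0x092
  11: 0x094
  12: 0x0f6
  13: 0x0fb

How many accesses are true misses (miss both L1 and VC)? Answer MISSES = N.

0: 0x9e (blk 9, set 1) → MISS  vc=[]
1: 0x9e (blk 9, set 1) → L1-HIT  vc=[]
2: 0x9a (blk 9, set 1) → L1-HIT  vc=[]
3: 0xf2 (blk 15, set 1) → MISS  vc=[9]
4: 0x95 (blk 9, set 1) → VC-HIT  vc=[15]
5: 0xf5 (blk 15, set 1) → VC-HIT  vc=[9]
6: 0xf4 (blk 15, set 1) → L1-HIT  vc=[9]
7: 0xf8 (blk 15, set 1) → L1-HIT  vc=[9]
8: 0x97 (blk 9, set 1) → VC-HIT  vc=[15]
9: 0xfc (blk 15, set 1) → VC-HIT  vc=[9]
10: 0x92 (blk 9, set 1) → VC-HIT  vc=[15]
11: 0x94 (blk 9, set 1) → L1-HIT  vc=[15]
12: 0xf6 (blk 15, set 1) → VC-HIT  vc=[9]
13: 0xfb (blk 15, set 1) → L1-HIT  vc=[9]

MISSES = 2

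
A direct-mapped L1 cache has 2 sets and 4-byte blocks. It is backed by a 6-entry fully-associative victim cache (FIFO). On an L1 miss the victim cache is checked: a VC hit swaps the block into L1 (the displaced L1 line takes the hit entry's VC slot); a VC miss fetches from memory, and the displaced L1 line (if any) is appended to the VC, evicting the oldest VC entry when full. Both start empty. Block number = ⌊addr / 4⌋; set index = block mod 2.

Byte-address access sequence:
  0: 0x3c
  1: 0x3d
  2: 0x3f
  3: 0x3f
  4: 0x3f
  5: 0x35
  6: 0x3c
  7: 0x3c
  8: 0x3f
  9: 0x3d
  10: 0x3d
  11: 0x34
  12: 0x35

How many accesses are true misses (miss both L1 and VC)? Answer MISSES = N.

  [0] addr=0x3c blk=15 s=1: MISS | VC []
  [1] addr=0x3d blk=15 s=1: L1-HIT | VC []
  [2] addr=0x3f blk=15 s=1: L1-HIT | VC []
  [3] addr=0x3f blk=15 s=1: L1-HIT | VC []
  [4] addr=0x3f blk=15 s=1: L1-HIT | VC []
  [5] addr=0x35 blk=13 s=1: MISS | VC [15]
  [6] addr=0x3c blk=15 s=1: VC-HIT | VC [13]
  [7] addr=0x3c blk=15 s=1: L1-HIT | VC [13]
  [8] addr=0x3f blk=15 s=1: L1-HIT | VC [13]
  [9] addr=0x3d blk=15 s=1: L1-HIT | VC [13]
  [10] addr=0x3d blk=15 s=1: L1-HIT | VC [13]
  [11] addr=0x34 blk=13 s=1: VC-HIT | VC [15]
  [12] addr=0x35 blk=13 s=1: L1-HIT | VC [15]

MISSES = 2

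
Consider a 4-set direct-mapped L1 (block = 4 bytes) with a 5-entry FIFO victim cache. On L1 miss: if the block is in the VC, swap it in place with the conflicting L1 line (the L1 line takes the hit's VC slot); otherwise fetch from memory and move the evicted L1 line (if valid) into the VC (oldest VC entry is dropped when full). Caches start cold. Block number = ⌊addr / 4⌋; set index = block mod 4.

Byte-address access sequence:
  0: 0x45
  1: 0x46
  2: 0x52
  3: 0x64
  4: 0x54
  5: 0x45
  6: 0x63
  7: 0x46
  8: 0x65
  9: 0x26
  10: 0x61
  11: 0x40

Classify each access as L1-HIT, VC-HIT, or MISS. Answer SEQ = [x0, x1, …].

#0 0x45→b17/s1 MISS; vc=[]
#1 0x46→b17/s1 L1-HIT; vc=[]
#2 0x52→b20/s0 MISS; vc=[]
#3 0x64→b25/s1 MISS; vc=[17]
#4 0x54→b21/s1 MISS; vc=[17,25]
#5 0x45→b17/s1 VC-HIT; vc=[21,25]
#6 0x63→b24/s0 MISS; vc=[21,25,20]
#7 0x46→b17/s1 L1-HIT; vc=[21,25,20]
#8 0x65→b25/s1 VC-HIT; vc=[21,17,20]
#9 0x26→b9/s1 MISS; vc=[21,17,20,25]
#10 0x61→b24/s0 L1-HIT; vc=[21,17,20,25]
#11 0x40→b16/s0 MISS; vc=[21,17,20,25,24]

SEQ = [MISS, L1-HIT, MISS, MISS, MISS, VC-HIT, MISS, L1-HIT, VC-HIT, MISS, L1-HIT, MISS]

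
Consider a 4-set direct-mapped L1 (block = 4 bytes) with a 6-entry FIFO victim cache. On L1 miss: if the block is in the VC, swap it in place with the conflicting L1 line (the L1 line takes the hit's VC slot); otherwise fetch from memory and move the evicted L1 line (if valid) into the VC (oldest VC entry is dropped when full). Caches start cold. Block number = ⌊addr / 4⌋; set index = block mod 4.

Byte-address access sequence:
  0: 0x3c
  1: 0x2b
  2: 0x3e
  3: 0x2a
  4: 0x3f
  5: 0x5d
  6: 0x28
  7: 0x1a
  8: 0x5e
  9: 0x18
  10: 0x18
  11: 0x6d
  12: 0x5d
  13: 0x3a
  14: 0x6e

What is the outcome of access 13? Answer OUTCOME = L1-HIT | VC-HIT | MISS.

0: 0x3c (blk 15, set 3) → MISS  vc=[]
1: 0x2b (blk 10, set 2) → MISS  vc=[]
2: 0x3e (blk 15, set 3) → L1-HIT  vc=[]
3: 0x2a (blk 10, set 2) → L1-HIT  vc=[]
4: 0x3f (blk 15, set 3) → L1-HIT  vc=[]
5: 0x5d (blk 23, set 3) → MISS  vc=[15]
6: 0x28 (blk 10, set 2) → L1-HIT  vc=[15]
7: 0x1a (blk 6, set 2) → MISS  vc=[15, 10]
8: 0x5e (blk 23, set 3) → L1-HIT  vc=[15, 10]
9: 0x18 (blk 6, set 2) → L1-HIT  vc=[15, 10]
10: 0x18 (blk 6, set 2) → L1-HIT  vc=[15, 10]
11: 0x6d (blk 27, set 3) → MISS  vc=[15, 10, 23]
12: 0x5d (blk 23, set 3) → VC-HIT  vc=[15, 10, 27]
13: 0x3a (blk 14, set 2) → MISS  vc=[15, 10, 27, 6]
14: 0x6e (blk 27, set 3) → VC-HIT  vc=[15, 10, 23, 6]

OUTCOME = MISS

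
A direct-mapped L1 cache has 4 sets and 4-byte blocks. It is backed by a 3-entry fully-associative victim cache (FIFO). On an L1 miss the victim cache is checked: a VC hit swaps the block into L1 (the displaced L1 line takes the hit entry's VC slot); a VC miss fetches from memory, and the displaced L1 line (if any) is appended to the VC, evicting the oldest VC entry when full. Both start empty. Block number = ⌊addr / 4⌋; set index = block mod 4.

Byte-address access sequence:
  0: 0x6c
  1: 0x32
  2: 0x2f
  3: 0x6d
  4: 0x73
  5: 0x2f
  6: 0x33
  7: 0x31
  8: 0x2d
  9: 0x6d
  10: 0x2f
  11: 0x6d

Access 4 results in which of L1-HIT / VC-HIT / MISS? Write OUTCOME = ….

OUTCOME = MISS

#0 0x6c→b27/s3 MISS; vc=[]
#1 0x32→b12/s0 MISS; vc=[]
#2 0x2f→b11/s3 MISS; vc=[27]
#3 0x6d→b27/s3 VC-HIT; vc=[11]
#4 0x73→b28/s0 MISS; vc=[11,12]
#5 0x2f→b11/s3 VC-HIT; vc=[27,12]
#6 0x33→b12/s0 VC-HIT; vc=[27,28]
#7 0x31→b12/s0 L1-HIT; vc=[27,28]
#8 0x2d→b11/s3 L1-HIT; vc=[27,28]
#9 0x6d→b27/s3 VC-HIT; vc=[11,28]
#10 0x2f→b11/s3 VC-HIT; vc=[27,28]
#11 0x6d→b27/s3 VC-HIT; vc=[11,28]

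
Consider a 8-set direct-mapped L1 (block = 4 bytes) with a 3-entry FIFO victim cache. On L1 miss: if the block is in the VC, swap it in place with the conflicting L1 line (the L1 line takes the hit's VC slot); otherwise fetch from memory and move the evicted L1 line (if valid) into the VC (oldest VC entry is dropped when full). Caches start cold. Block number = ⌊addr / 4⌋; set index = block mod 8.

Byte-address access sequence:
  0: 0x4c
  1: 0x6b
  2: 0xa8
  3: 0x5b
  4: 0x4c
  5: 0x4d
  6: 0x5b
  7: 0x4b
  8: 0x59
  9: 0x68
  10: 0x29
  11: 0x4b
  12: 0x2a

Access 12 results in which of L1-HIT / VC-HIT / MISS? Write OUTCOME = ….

OUTCOME = VC-HIT

0: 0x4c (blk 19, set 3) → MISS  vc=[]
1: 0x6b (blk 26, set 2) → MISS  vc=[]
2: 0xa8 (blk 42, set 2) → MISS  vc=[26]
3: 0x5b (blk 22, set 6) → MISS  vc=[26]
4: 0x4c (blk 19, set 3) → L1-HIT  vc=[26]
5: 0x4d (blk 19, set 3) → L1-HIT  vc=[26]
6: 0x5b (blk 22, set 6) → L1-HIT  vc=[26]
7: 0x4b (blk 18, set 2) → MISS  vc=[26, 42]
8: 0x59 (blk 22, set 6) → L1-HIT  vc=[26, 42]
9: 0x68 (blk 26, set 2) → VC-HIT  vc=[18, 42]
10: 0x29 (blk 10, set 2) → MISS  vc=[18, 42, 26]
11: 0x4b (blk 18, set 2) → VC-HIT  vc=[10, 42, 26]
12: 0x2a (blk 10, set 2) → VC-HIT  vc=[18, 42, 26]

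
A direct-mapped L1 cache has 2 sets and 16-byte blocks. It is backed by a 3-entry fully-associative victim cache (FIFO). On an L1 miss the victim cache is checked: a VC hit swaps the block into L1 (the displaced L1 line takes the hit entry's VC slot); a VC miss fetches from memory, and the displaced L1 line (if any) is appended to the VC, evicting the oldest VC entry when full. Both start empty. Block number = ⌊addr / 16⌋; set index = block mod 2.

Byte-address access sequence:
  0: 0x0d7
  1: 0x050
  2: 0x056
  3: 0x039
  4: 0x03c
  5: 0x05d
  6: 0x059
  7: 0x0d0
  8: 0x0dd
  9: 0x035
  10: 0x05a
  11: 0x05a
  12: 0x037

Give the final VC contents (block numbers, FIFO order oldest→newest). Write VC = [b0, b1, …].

VC = [5, 13]

  [0] addr=0xd7 blk=13 s=1: MISS | VC []
  [1] addr=0x50 blk=5 s=1: MISS | VC [13]
  [2] addr=0x56 blk=5 s=1: L1-HIT | VC [13]
  [3] addr=0x39 blk=3 s=1: MISS | VC [13, 5]
  [4] addr=0x3c blk=3 s=1: L1-HIT | VC [13, 5]
  [5] addr=0x5d blk=5 s=1: VC-HIT | VC [13, 3]
  [6] addr=0x59 blk=5 s=1: L1-HIT | VC [13, 3]
  [7] addr=0xd0 blk=13 s=1: VC-HIT | VC [5, 3]
  [8] addr=0xdd blk=13 s=1: L1-HIT | VC [5, 3]
  [9] addr=0x35 blk=3 s=1: VC-HIT | VC [5, 13]
  [10] addr=0x5a blk=5 s=1: VC-HIT | VC [3, 13]
  [11] addr=0x5a blk=5 s=1: L1-HIT | VC [3, 13]
  [12] addr=0x37 blk=3 s=1: VC-HIT | VC [5, 13]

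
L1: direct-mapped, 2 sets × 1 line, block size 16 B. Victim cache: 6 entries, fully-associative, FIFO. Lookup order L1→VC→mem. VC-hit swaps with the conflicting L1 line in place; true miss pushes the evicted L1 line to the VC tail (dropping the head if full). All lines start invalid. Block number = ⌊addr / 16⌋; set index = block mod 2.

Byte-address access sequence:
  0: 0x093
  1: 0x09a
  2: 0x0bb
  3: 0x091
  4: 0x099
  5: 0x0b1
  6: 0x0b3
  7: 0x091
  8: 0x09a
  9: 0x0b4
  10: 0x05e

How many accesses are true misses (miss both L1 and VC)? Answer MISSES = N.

MISSES = 3

0: 0x93 (blk 9, set 1) → MISS  vc=[]
1: 0x9a (blk 9, set 1) → L1-HIT  vc=[]
2: 0xbb (blk 11, set 1) → MISS  vc=[9]
3: 0x91 (blk 9, set 1) → VC-HIT  vc=[11]
4: 0x99 (blk 9, set 1) → L1-HIT  vc=[11]
5: 0xb1 (blk 11, set 1) → VC-HIT  vc=[9]
6: 0xb3 (blk 11, set 1) → L1-HIT  vc=[9]
7: 0x91 (blk 9, set 1) → VC-HIT  vc=[11]
8: 0x9a (blk 9, set 1) → L1-HIT  vc=[11]
9: 0xb4 (blk 11, set 1) → VC-HIT  vc=[9]
10: 0x5e (blk 5, set 1) → MISS  vc=[9, 11]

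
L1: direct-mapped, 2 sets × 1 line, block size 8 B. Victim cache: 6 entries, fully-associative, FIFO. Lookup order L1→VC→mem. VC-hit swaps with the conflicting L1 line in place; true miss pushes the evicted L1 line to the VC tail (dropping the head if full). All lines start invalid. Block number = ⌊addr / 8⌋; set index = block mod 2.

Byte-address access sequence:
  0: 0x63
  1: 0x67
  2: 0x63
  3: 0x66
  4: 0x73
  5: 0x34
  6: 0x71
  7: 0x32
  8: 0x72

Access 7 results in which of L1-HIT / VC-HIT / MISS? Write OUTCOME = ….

#0 0x63→b12/s0 MISS; vc=[]
#1 0x67→b12/s0 L1-HIT; vc=[]
#2 0x63→b12/s0 L1-HIT; vc=[]
#3 0x66→b12/s0 L1-HIT; vc=[]
#4 0x73→b14/s0 MISS; vc=[12]
#5 0x34→b6/s0 MISS; vc=[12,14]
#6 0x71→b14/s0 VC-HIT; vc=[12,6]
#7 0x32→b6/s0 VC-HIT; vc=[12,14]
#8 0x72→b14/s0 VC-HIT; vc=[12,6]

OUTCOME = VC-HIT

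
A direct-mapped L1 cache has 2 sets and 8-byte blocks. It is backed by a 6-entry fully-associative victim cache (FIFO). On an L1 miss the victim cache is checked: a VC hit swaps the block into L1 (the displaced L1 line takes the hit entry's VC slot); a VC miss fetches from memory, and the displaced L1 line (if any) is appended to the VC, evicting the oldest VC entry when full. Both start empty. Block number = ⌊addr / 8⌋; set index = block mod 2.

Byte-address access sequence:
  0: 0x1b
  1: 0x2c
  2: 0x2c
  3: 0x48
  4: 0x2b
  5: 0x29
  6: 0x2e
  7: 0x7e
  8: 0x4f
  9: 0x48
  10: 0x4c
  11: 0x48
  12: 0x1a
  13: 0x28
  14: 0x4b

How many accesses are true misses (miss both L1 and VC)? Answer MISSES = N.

0: 0x1b (blk 3, set 1) → MISS  vc=[]
1: 0x2c (blk 5, set 1) → MISS  vc=[3]
2: 0x2c (blk 5, set 1) → L1-HIT  vc=[3]
3: 0x48 (blk 9, set 1) → MISS  vc=[3, 5]
4: 0x2b (blk 5, set 1) → VC-HIT  vc=[3, 9]
5: 0x29 (blk 5, set 1) → L1-HIT  vc=[3, 9]
6: 0x2e (blk 5, set 1) → L1-HIT  vc=[3, 9]
7: 0x7e (blk 15, set 1) → MISS  vc=[3, 9, 5]
8: 0x4f (blk 9, set 1) → VC-HIT  vc=[3, 15, 5]
9: 0x48 (blk 9, set 1) → L1-HIT  vc=[3, 15, 5]
10: 0x4c (blk 9, set 1) → L1-HIT  vc=[3, 15, 5]
11: 0x48 (blk 9, set 1) → L1-HIT  vc=[3, 15, 5]
12: 0x1a (blk 3, set 1) → VC-HIT  vc=[9, 15, 5]
13: 0x28 (blk 5, set 1) → VC-HIT  vc=[9, 15, 3]
14: 0x4b (blk 9, set 1) → VC-HIT  vc=[5, 15, 3]

MISSES = 4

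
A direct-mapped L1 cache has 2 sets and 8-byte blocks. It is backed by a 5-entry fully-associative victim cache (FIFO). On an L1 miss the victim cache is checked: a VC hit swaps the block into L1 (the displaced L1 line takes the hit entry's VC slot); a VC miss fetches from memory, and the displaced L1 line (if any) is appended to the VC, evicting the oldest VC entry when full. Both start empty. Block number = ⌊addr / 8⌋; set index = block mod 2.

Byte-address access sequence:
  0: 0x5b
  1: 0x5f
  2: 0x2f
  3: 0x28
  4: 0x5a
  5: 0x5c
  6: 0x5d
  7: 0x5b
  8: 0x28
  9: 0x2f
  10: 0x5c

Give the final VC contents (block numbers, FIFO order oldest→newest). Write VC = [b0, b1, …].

#0 0x5b→b11/s1 MISS; vc=[]
#1 0x5f→b11/s1 L1-HIT; vc=[]
#2 0x2f→b5/s1 MISS; vc=[11]
#3 0x28→b5/s1 L1-HIT; vc=[11]
#4 0x5a→b11/s1 VC-HIT; vc=[5]
#5 0x5c→b11/s1 L1-HIT; vc=[5]
#6 0x5d→b11/s1 L1-HIT; vc=[5]
#7 0x5b→b11/s1 L1-HIT; vc=[5]
#8 0x28→b5/s1 VC-HIT; vc=[11]
#9 0x2f→b5/s1 L1-HIT; vc=[11]
#10 0x5c→b11/s1 VC-HIT; vc=[5]

VC = [5]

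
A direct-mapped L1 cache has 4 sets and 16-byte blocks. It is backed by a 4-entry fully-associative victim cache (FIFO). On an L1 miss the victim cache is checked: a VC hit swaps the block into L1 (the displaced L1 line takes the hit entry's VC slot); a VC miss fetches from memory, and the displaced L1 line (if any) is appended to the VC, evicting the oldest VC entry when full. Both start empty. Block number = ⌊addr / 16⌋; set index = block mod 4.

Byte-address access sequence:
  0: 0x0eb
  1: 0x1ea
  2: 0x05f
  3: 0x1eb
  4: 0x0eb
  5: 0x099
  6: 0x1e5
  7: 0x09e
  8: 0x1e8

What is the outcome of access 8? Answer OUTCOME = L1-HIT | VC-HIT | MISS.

OUTCOME = L1-HIT

0: 0xeb (blk 14, set 2) → MISS  vc=[]
1: 0x1ea (blk 30, set 2) → MISS  vc=[14]
2: 0x5f (blk 5, set 1) → MISS  vc=[14]
3: 0x1eb (blk 30, set 2) → L1-HIT  vc=[14]
4: 0xeb (blk 14, set 2) → VC-HIT  vc=[30]
5: 0x99 (blk 9, set 1) → MISS  vc=[30, 5]
6: 0x1e5 (blk 30, set 2) → VC-HIT  vc=[14, 5]
7: 0x9e (blk 9, set 1) → L1-HIT  vc=[14, 5]
8: 0x1e8 (blk 30, set 2) → L1-HIT  vc=[14, 5]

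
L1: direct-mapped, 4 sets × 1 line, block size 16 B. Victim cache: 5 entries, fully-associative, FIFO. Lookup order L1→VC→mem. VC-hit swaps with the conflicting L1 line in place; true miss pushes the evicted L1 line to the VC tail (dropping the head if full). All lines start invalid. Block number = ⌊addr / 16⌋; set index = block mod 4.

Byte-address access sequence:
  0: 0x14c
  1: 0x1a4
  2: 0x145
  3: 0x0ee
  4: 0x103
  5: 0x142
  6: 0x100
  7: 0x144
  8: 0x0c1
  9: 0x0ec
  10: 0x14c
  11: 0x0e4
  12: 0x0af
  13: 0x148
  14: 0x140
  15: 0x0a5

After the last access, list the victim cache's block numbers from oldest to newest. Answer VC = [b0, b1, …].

VC = [26, 16, 12, 14]

  [0] addr=0x14c blk=20 s=0: MISS | VC []
  [1] addr=0x1a4 blk=26 s=2: MISS | VC []
  [2] addr=0x145 blk=20 s=0: L1-HIT | VC []
  [3] addr=0xee blk=14 s=2: MISS | VC [26]
  [4] addr=0x103 blk=16 s=0: MISS | VC [26, 20]
  [5] addr=0x142 blk=20 s=0: VC-HIT | VC [26, 16]
  [6] addr=0x100 blk=16 s=0: VC-HIT | VC [26, 20]
  [7] addr=0x144 blk=20 s=0: VC-HIT | VC [26, 16]
  [8] addr=0xc1 blk=12 s=0: MISS | VC [26, 16, 20]
  [9] addr=0xec blk=14 s=2: L1-HIT | VC [26, 16, 20]
  [10] addr=0x14c blk=20 s=0: VC-HIT | VC [26, 16, 12]
  [11] addr=0xe4 blk=14 s=2: L1-HIT | VC [26, 16, 12]
  [12] addr=0xaf blk=10 s=2: MISS | VC [26, 16, 12, 14]
  [13] addr=0x148 blk=20 s=0: L1-HIT | VC [26, 16, 12, 14]
  [14] addr=0x140 blk=20 s=0: L1-HIT | VC [26, 16, 12, 14]
  [15] addr=0xa5 blk=10 s=2: L1-HIT | VC [26, 16, 12, 14]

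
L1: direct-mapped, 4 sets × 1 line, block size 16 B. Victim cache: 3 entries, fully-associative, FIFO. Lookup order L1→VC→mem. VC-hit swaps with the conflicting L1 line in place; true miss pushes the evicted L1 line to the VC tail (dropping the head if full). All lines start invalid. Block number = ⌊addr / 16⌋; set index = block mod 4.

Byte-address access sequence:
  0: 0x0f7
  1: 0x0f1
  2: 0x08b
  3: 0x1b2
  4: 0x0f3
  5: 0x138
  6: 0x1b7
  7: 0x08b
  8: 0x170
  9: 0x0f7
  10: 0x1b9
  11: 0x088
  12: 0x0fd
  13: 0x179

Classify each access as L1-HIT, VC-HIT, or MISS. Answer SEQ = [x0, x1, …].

SEQ = [MISS, L1-HIT, MISS, MISS, VC-HIT, MISS, VC-HIT, L1-HIT, MISS, VC-HIT, VC-HIT, L1-HIT, VC-HIT, VC-HIT]

#0 0xf7→b15/s3 MISS; vc=[]
#1 0xf1→b15/s3 L1-HIT; vc=[]
#2 0x8b→b8/s0 MISS; vc=[]
#3 0x1b2→b27/s3 MISS; vc=[15]
#4 0xf3→b15/s3 VC-HIT; vc=[27]
#5 0x138→b19/s3 MISS; vc=[27,15]
#6 0x1b7→b27/s3 VC-HIT; vc=[19,15]
#7 0x8b→b8/s0 L1-HIT; vc=[19,15]
#8 0x170→b23/s3 MISS; vc=[19,15,27]
#9 0xf7→b15/s3 VC-HIT; vc=[19,23,27]
#10 0x1b9→b27/s3 VC-HIT; vc=[19,23,15]
#11 0x88→b8/s0 L1-HIT; vc=[19,23,15]
#12 0xfd→b15/s3 VC-HIT; vc=[19,23,27]
#13 0x179→b23/s3 VC-HIT; vc=[19,15,27]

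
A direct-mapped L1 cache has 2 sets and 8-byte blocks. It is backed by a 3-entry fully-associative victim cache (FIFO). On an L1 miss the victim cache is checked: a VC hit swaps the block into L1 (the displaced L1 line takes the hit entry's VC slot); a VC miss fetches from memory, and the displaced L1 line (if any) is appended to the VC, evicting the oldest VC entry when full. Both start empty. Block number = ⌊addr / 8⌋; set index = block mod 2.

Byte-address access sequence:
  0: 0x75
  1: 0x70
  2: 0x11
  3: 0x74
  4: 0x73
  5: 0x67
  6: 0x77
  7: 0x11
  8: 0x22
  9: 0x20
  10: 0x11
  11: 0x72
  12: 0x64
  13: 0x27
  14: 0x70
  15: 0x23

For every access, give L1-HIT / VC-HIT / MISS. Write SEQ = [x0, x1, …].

SEQ = [MISS, L1-HIT, MISS, VC-HIT, L1-HIT, MISS, VC-HIT, VC-HIT, MISS, L1-HIT, VC-HIT, VC-HIT, VC-HIT, VC-HIT, VC-HIT, VC-HIT]

  [0] addr=0x75 blk=14 s=0: MISS | VC []
  [1] addr=0x70 blk=14 s=0: L1-HIT | VC []
  [2] addr=0x11 blk=2 s=0: MISS | VC [14]
  [3] addr=0x74 blk=14 s=0: VC-HIT | VC [2]
  [4] addr=0x73 blk=14 s=0: L1-HIT | VC [2]
  [5] addr=0x67 blk=12 s=0: MISS | VC [2, 14]
  [6] addr=0x77 blk=14 s=0: VC-HIT | VC [2, 12]
  [7] addr=0x11 blk=2 s=0: VC-HIT | VC [14, 12]
  [8] addr=0x22 blk=4 s=0: MISS | VC [14, 12, 2]
  [9] addr=0x20 blk=4 s=0: L1-HIT | VC [14, 12, 2]
  [10] addr=0x11 blk=2 s=0: VC-HIT | VC [14, 12, 4]
  [11] addr=0x72 blk=14 s=0: VC-HIT | VC [2, 12, 4]
  [12] addr=0x64 blk=12 s=0: VC-HIT | VC [2, 14, 4]
  [13] addr=0x27 blk=4 s=0: VC-HIT | VC [2, 14, 12]
  [14] addr=0x70 blk=14 s=0: VC-HIT | VC [2, 4, 12]
  [15] addr=0x23 blk=4 s=0: VC-HIT | VC [2, 14, 12]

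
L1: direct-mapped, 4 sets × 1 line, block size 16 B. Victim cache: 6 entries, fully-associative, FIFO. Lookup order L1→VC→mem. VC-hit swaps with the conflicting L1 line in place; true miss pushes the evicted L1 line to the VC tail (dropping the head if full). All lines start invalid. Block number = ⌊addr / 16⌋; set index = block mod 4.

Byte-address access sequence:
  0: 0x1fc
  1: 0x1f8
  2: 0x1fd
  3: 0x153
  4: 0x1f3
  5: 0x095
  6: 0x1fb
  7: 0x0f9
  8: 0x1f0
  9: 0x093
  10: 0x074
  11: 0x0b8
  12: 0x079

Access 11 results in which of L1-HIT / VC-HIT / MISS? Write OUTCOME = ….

  [0] addr=0x1fc blk=31 s=3: MISS | VC []
  [1] addr=0x1f8 blk=31 s=3: L1-HIT | VC []
  [2] addr=0x1fd blk=31 s=3: L1-HIT | VC []
  [3] addr=0x153 blk=21 s=1: MISS | VC []
  [4] addr=0x1f3 blk=31 s=3: L1-HIT | VC []
  [5] addr=0x95 blk=9 s=1: MISS | VC [21]
  [6] addr=0x1fb blk=31 s=3: L1-HIT | VC [21]
  [7] addr=0xf9 blk=15 s=3: MISS | VC [21, 31]
  [8] addr=0x1f0 blk=31 s=3: VC-HIT | VC [21, 15]
  [9] addr=0x93 blk=9 s=1: L1-HIT | VC [21, 15]
  [10] addr=0x74 blk=7 s=3: MISS | VC [21, 15, 31]
  [11] addr=0xb8 blk=11 s=3: MISS | VC [21, 15, 31, 7]
  [12] addr=0x79 blk=7 s=3: VC-HIT | VC [21, 15, 31, 11]

OUTCOME = MISS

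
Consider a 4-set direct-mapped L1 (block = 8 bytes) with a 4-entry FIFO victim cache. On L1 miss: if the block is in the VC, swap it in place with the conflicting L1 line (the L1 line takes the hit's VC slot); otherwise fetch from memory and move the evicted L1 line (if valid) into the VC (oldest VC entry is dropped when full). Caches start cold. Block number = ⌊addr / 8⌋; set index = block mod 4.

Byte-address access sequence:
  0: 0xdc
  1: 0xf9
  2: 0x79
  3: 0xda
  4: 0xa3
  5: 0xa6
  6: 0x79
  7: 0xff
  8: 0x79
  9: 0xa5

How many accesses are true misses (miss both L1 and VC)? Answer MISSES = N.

MISSES = 4

  [0] addr=0xdc blk=27 s=3: MISS | VC []
  [1] addr=0xf9 blk=31 s=3: MISS | VC [27]
  [2] addr=0x79 blk=15 s=3: MISS | VC [27, 31]
  [3] addr=0xda blk=27 s=3: VC-HIT | VC [15, 31]
  [4] addr=0xa3 blk=20 s=0: MISS | VC [15, 31]
  [5] addr=0xa6 blk=20 s=0: L1-HIT | VC [15, 31]
  [6] addr=0x79 blk=15 s=3: VC-HIT | VC [27, 31]
  [7] addr=0xff blk=31 s=3: VC-HIT | VC [27, 15]
  [8] addr=0x79 blk=15 s=3: VC-HIT | VC [27, 31]
  [9] addr=0xa5 blk=20 s=0: L1-HIT | VC [27, 31]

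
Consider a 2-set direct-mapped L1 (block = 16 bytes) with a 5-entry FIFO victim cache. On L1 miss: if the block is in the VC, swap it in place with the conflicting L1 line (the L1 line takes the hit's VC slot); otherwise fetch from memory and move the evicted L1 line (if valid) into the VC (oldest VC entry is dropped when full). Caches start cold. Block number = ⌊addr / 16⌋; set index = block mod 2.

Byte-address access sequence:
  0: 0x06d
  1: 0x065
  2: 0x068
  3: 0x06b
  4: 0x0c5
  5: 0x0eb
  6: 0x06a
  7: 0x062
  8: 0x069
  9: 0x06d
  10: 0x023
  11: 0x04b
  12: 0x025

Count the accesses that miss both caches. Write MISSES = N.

MISSES = 5

#0 0x6d→b6/s0 MISS; vc=[]
#1 0x65→b6/s0 L1-HIT; vc=[]
#2 0x68→b6/s0 L1-HIT; vc=[]
#3 0x6b→b6/s0 L1-HIT; vc=[]
#4 0xc5→b12/s0 MISS; vc=[6]
#5 0xeb→b14/s0 MISS; vc=[6,12]
#6 0x6a→b6/s0 VC-HIT; vc=[14,12]
#7 0x62→b6/s0 L1-HIT; vc=[14,12]
#8 0x69→b6/s0 L1-HIT; vc=[14,12]
#9 0x6d→b6/s0 L1-HIT; vc=[14,12]
#10 0x23→b2/s0 MISS; vc=[14,12,6]
#11 0x4b→b4/s0 MISS; vc=[14,12,6,2]
#12 0x25→b2/s0 VC-HIT; vc=[14,12,6,4]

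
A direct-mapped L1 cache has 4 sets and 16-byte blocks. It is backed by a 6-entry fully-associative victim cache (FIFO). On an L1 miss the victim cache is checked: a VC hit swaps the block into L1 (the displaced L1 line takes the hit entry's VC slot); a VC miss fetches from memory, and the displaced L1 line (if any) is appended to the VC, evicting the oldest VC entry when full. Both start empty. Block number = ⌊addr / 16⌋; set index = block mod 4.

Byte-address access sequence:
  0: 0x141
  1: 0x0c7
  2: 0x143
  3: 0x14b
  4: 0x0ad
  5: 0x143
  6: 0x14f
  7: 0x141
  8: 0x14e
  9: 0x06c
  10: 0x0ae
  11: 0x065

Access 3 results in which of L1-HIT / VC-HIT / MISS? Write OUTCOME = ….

  [0] addr=0x141 blk=20 s=0: MISS | VC []
  [1] addr=0xc7 blk=12 s=0: MISS | VC [20]
  [2] addr=0x143 blk=20 s=0: VC-HIT | VC [12]
  [3] addr=0x14b blk=20 s=0: L1-HIT | VC [12]
  [4] addr=0xad blk=10 s=2: MISS | VC [12]
  [5] addr=0x143 blk=20 s=0: L1-HIT | VC [12]
  [6] addr=0x14f blk=20 s=0: L1-HIT | VC [12]
  [7] addr=0x141 blk=20 s=0: L1-HIT | VC [12]
  [8] addr=0x14e blk=20 s=0: L1-HIT | VC [12]
  [9] addr=0x6c blk=6 s=2: MISS | VC [12, 10]
  [10] addr=0xae blk=10 s=2: VC-HIT | VC [12, 6]
  [11] addr=0x65 blk=6 s=2: VC-HIT | VC [12, 10]

OUTCOME = L1-HIT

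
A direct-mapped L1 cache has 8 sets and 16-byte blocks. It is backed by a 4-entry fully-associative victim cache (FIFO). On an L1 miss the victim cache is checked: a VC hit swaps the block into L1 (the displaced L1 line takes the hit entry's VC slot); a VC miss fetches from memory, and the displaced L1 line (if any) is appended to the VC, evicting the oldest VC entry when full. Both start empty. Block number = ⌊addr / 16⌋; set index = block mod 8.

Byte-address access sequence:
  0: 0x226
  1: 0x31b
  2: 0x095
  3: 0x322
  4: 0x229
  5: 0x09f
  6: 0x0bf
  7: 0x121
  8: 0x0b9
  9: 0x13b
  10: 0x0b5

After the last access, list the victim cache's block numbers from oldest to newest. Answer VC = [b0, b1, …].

VC = [49, 50, 34, 19]

0: 0x226 (blk 34, set 2) → MISS  vc=[]
1: 0x31b (blk 49, set 1) → MISS  vc=[]
2: 0x95 (blk 9, set 1) → MISS  vc=[49]
3: 0x322 (blk 50, set 2) → MISS  vc=[49, 34]
4: 0x229 (blk 34, set 2) → VC-HIT  vc=[49, 50]
5: 0x9f (blk 9, set 1) → L1-HIT  vc=[49, 50]
6: 0xbf (blk 11, set 3) → MISS  vc=[49, 50]
7: 0x121 (blk 18, set 2) → MISS  vc=[49, 50, 34]
8: 0xb9 (blk 11, set 3) → L1-HIT  vc=[49, 50, 34]
9: 0x13b (blk 19, set 3) → MISS  vc=[49, 50, 34, 11]
10: 0xb5 (blk 11, set 3) → VC-HIT  vc=[49, 50, 34, 19]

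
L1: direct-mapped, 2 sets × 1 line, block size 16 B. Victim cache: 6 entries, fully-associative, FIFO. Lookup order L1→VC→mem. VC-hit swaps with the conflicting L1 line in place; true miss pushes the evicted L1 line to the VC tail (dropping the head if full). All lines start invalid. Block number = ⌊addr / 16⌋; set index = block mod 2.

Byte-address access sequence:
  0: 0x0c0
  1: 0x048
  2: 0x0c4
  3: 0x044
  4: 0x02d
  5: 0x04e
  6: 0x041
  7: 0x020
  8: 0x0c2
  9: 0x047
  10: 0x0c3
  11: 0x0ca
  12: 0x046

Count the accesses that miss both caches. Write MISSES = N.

MISSES = 3

  [0] addr=0xc0 blk=12 s=0: MISS | VC []
  [1] addr=0x48 blk=4 s=0: MISS | VC [12]
  [2] addr=0xc4 blk=12 s=0: VC-HIT | VC [4]
  [3] addr=0x44 blk=4 s=0: VC-HIT | VC [12]
  [4] addr=0x2d blk=2 s=0: MISS | VC [12, 4]
  [5] addr=0x4e blk=4 s=0: VC-HIT | VC [12, 2]
  [6] addr=0x41 blk=4 s=0: L1-HIT | VC [12, 2]
  [7] addr=0x20 blk=2 s=0: VC-HIT | VC [12, 4]
  [8] addr=0xc2 blk=12 s=0: VC-HIT | VC [2, 4]
  [9] addr=0x47 blk=4 s=0: VC-HIT | VC [2, 12]
  [10] addr=0xc3 blk=12 s=0: VC-HIT | VC [2, 4]
  [11] addr=0xca blk=12 s=0: L1-HIT | VC [2, 4]
  [12] addr=0x46 blk=4 s=0: VC-HIT | VC [2, 12]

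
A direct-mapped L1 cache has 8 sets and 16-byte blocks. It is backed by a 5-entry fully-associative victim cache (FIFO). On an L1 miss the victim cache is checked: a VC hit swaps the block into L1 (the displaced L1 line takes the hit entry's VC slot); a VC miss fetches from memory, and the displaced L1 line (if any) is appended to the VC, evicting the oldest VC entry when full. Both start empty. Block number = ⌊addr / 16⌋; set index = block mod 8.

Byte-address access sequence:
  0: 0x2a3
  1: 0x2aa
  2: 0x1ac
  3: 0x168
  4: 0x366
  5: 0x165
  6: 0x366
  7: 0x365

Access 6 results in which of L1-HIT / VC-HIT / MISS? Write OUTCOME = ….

0: 0x2a3 (blk 42, set 2) → MISS  vc=[]
1: 0x2aa (blk 42, set 2) → L1-HIT  vc=[]
2: 0x1ac (blk 26, set 2) → MISS  vc=[42]
3: 0x168 (blk 22, set 6) → MISS  vc=[42]
4: 0x366 (blk 54, set 6) → MISS  vc=[42, 22]
5: 0x165 (blk 22, set 6) → VC-HIT  vc=[42, 54]
6: 0x366 (blk 54, set 6) → VC-HIT  vc=[42, 22]
7: 0x365 (blk 54, set 6) → L1-HIT  vc=[42, 22]

OUTCOME = VC-HIT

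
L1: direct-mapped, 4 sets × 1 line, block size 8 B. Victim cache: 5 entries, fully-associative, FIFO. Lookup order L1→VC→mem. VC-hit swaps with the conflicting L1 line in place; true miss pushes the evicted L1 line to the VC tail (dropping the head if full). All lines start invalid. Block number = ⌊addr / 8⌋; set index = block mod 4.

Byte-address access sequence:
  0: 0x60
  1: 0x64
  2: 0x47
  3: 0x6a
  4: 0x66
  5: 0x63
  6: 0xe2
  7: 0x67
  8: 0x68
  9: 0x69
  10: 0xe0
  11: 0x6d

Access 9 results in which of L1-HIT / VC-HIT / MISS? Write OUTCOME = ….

#0 0x60→b12/s0 MISS; vc=[]
#1 0x64→b12/s0 L1-HIT; vc=[]
#2 0x47→b8/s0 MISS; vc=[12]
#3 0x6a→b13/s1 MISS; vc=[12]
#4 0x66→b12/s0 VC-HIT; vc=[8]
#5 0x63→b12/s0 L1-HIT; vc=[8]
#6 0xe2→b28/s0 MISS; vc=[8,12]
#7 0x67→b12/s0 VC-HIT; vc=[8,28]
#8 0x68→b13/s1 L1-HIT; vc=[8,28]
#9 0x69→b13/s1 L1-HIT; vc=[8,28]
#10 0xe0→b28/s0 VC-HIT; vc=[8,12]
#11 0x6d→b13/s1 L1-HIT; vc=[8,12]

OUTCOME = L1-HIT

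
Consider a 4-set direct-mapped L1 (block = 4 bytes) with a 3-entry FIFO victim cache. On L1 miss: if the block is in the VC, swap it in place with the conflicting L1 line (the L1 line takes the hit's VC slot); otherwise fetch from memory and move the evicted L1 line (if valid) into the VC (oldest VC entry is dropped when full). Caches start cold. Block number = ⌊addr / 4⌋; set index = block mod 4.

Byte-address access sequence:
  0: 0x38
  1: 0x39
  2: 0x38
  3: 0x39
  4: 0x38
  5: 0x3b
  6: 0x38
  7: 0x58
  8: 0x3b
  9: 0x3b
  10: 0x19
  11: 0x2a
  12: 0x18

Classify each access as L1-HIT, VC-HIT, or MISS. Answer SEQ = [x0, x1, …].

#0 0x38→b14/s2 MISS; vc=[]
#1 0x39→b14/s2 L1-HIT; vc=[]
#2 0x38→b14/s2 L1-HIT; vc=[]
#3 0x39→b14/s2 L1-HIT; vc=[]
#4 0x38→b14/s2 L1-HIT; vc=[]
#5 0x3b→b14/s2 L1-HIT; vc=[]
#6 0x38→b14/s2 L1-HIT; vc=[]
#7 0x58→b22/s2 MISS; vc=[14]
#8 0x3b→b14/s2 VC-HIT; vc=[22]
#9 0x3b→b14/s2 L1-HIT; vc=[22]
#10 0x19→b6/s2 MISS; vc=[22,14]
#11 0x2a→b10/s2 MISS; vc=[22,14,6]
#12 0x18→b6/s2 VC-HIT; vc=[22,14,10]

SEQ = [MISS, L1-HIT, L1-HIT, L1-HIT, L1-HIT, L1-HIT, L1-HIT, MISS, VC-HIT, L1-HIT, MISS, MISS, VC-HIT]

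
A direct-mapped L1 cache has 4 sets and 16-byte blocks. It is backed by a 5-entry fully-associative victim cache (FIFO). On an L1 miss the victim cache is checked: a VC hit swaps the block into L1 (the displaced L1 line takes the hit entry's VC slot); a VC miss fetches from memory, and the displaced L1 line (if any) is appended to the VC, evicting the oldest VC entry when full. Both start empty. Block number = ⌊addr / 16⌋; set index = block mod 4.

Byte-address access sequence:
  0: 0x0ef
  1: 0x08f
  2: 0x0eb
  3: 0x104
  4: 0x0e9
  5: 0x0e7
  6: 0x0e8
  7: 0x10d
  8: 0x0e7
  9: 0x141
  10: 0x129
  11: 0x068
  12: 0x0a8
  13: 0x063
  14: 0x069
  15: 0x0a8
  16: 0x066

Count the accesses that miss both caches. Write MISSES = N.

  [0] addr=0xef blk=14 s=2: MISS | VC []
  [1] addr=0x8f blk=8 s=0: MISS | VC []
  [2] addr=0xeb blk=14 s=2: L1-HIT | VC []
  [3] addr=0x104 blk=16 s=0: MISS | VC [8]
  [4] addr=0xe9 blk=14 s=2: L1-HIT | VC [8]
  [5] addr=0xe7 blk=14 s=2: L1-HIT | VC [8]
  [6] addr=0xe8 blk=14 s=2: L1-HIT | VC [8]
  [7] addr=0x10d blk=16 s=0: L1-HIT | VC [8]
  [8] addr=0xe7 blk=14 s=2: L1-HIT | VC [8]
  [9] addr=0x141 blk=20 s=0: MISS | VC [8, 16]
  [10] addr=0x129 blk=18 s=2: MISS | VC [8, 16, 14]
  [11] addr=0x68 blk=6 s=2: MISS | VC [8, 16, 14, 18]
  [12] addr=0xa8 blk=10 s=2: MISS | VC [8, 16, 14, 18, 6]
  [13] addr=0x63 blk=6 s=2: VC-HIT | VC [8, 16, 14, 18, 10]
  [14] addr=0x69 blk=6 s=2: L1-HIT | VC [8, 16, 14, 18, 10]
  [15] addr=0xa8 blk=10 s=2: VC-HIT | VC [8, 16, 14, 18, 6]
  [16] addr=0x66 blk=6 s=2: VC-HIT | VC [8, 16, 14, 18, 10]

MISSES = 7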